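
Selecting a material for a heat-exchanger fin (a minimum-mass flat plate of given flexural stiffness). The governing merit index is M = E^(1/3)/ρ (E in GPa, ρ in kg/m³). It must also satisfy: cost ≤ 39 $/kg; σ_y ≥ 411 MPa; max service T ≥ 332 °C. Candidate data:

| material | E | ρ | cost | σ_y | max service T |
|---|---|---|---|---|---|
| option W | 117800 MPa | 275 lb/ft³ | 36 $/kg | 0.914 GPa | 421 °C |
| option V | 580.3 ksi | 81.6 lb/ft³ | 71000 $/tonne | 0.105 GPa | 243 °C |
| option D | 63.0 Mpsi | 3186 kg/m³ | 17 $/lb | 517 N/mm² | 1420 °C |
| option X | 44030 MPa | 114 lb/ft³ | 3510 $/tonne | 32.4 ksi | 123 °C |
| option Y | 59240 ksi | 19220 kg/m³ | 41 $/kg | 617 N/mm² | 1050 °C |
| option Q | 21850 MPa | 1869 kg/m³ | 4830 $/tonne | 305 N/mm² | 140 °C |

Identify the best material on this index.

Screen on constraints: cost ≤ 39 $/kg; σ_y ≥ 411 MPa; max service T ≥ 332 °C. Survivors: option W, option D.
Convert each candidate to consistent units, then evaluate M:
  option W: E = 117.8 GPa, ρ = 4405 kg/m³
  option D: E = 434.4 GPa, ρ = 3186 kg/m³
  option D: M = 2.38×10⁻³
  option W: M = 1.11×10⁻³
The maximum is for option D.

option D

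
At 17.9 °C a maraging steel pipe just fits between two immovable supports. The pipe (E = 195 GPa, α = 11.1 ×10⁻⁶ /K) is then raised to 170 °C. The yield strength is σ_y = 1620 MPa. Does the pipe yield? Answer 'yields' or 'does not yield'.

does not yield

ΔT = 152.1 K. Constrained thermal stress σ = E·α·ΔT = 195.0×10³ MPa × 11.1×10⁻⁶ × 152.1 = 329 MPa (compressive).
Compare to σ_y = 1620 MPa: σ < σ_y, so it does not yield.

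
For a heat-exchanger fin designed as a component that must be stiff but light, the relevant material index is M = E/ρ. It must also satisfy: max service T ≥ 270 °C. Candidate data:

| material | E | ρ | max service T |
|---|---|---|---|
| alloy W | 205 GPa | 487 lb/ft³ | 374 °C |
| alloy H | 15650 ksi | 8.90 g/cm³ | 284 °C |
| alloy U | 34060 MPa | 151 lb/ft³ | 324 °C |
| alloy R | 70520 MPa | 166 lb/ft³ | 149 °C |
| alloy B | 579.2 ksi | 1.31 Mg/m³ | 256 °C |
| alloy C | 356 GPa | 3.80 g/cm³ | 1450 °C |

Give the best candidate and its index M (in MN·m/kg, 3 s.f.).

Screen on constraints: max service T ≥ 270 °C. Survivors: alloy W, alloy H, alloy U, alloy C.
Normalizing units and computing the index:
  alloy W: E = 205.0 GPa, ρ = 7801 kg/m³
  alloy H: E = 107.9 GPa, ρ = 8900 kg/m³
  alloy U: E = 34.06 GPa, ρ = 2419 kg/m³
  alloy C: E = 356.0 GPa, ρ = 3800 kg/m³
  alloy C: M = 93.7 MN·m/kg
  alloy W: M = 26.3 MN·m/kg
  alloy U: M = 14.1 MN·m/kg
  alloy H: M = 12.1 MN·m/kg
Alloy C ranks first.

alloy C, M = 93.7 MN·m/kg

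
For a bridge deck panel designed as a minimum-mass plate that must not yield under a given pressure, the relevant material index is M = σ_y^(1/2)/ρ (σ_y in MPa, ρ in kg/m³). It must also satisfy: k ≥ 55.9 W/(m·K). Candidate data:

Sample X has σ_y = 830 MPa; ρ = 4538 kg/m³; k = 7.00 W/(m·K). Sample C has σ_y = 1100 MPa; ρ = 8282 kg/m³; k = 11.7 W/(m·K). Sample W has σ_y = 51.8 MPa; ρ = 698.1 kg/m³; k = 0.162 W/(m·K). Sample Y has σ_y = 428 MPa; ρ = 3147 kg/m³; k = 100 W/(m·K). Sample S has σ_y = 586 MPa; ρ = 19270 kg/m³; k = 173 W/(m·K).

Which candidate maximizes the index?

Screen on constraints: k ≥ 55.9 W/(m·K). Survivors: sample Y, sample S.
Per-candidate index values:
  sample Y: M = 6.57×10⁻³
  sample S: M = 1.26×10⁻³
Sample Y has the largest M.

sample Y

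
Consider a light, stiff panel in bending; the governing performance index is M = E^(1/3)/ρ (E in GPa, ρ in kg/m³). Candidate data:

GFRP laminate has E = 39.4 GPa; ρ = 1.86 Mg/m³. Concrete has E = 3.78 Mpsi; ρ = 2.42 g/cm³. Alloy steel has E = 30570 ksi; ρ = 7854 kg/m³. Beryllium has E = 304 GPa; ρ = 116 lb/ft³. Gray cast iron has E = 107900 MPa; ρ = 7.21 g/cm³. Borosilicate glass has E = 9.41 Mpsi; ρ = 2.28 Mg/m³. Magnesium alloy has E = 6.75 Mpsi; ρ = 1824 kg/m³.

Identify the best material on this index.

Convert each candidate to consistent units, then evaluate M:
  GFRP laminate: E = 39.40 GPa, ρ = 1860 kg/m³
  concrete: E = 26.06 GPa, ρ = 2420 kg/m³
  alloy steel: E = 210.8 GPa, ρ = 7854 kg/m³
  beryllium: E = 304.0 GPa, ρ = 1858 kg/m³
  gray cast iron: E = 107.9 GPa, ρ = 7210 kg/m³
  borosilicate glass: E = 64.88 GPa, ρ = 2280 kg/m³
  magnesium alloy: E = 46.54 GPa, ρ = 1824 kg/m³
  beryllium: M = 3.62×10⁻³
  magnesium alloy: M = 1.97×10⁻³
  GFRP laminate: M = 1.83×10⁻³
  borosilicate glass: M = 1.76×10⁻³
  concrete: M = 1.23×10⁻³
  alloy steel: M = 0.758×10⁻³
  gray cast iron: M = 0.660×10⁻³
Highest index: beryllium.

beryllium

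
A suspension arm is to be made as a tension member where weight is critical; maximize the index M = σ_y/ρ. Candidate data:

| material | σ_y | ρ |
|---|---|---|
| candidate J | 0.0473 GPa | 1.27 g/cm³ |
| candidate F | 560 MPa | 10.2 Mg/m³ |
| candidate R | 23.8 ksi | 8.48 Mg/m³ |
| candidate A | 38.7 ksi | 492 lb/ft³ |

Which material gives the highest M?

candidate F

In SI units:
  candidate J: σ_y = 47.30 MPa, ρ = 1270 kg/m³
  candidate F: σ_y = 560.0 MPa, ρ = 10200 kg/m³
  candidate R: σ_y = 164.1 MPa, ρ = 8480 kg/m³
  candidate A: σ_y = 266.8 MPa, ρ = 7881 kg/m³
  candidate F: M = 54.9 kN·m/kg
  candidate J: M = 37.2 kN·m/kg
  candidate A: M = 33.9 kN·m/kg
  candidate R: M = 19.4 kN·m/kg
Candidate F ranks first.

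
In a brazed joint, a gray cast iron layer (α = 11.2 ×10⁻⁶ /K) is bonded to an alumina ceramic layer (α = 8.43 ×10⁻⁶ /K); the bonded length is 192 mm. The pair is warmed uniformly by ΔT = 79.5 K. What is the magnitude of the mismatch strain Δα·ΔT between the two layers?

2.20×10⁻⁴

Δα = |11.2 − 8.43|×10⁻⁶/K = 2.77×10⁻⁶/K.
Mismatch strain = Δα·ΔT = 2.77×10⁻⁶ × 79.5 = 2.20×10⁻⁴.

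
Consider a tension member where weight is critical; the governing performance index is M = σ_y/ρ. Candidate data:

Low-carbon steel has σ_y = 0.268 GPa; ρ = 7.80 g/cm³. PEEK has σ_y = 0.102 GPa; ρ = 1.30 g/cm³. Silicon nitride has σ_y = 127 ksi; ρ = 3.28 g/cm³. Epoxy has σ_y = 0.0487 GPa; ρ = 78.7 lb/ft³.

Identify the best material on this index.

Putting every candidate on a common basis:
  low-carbon steel: σ_y = 268.0 MPa, ρ = 7800 kg/m³
  PEEK: σ_y = 102.0 MPa, ρ = 1300 kg/m³
  silicon nitride: σ_y = 875.6 MPa, ρ = 3280 kg/m³
  epoxy: σ_y = 48.70 MPa, ρ = 1261 kg/m³
  silicon nitride: M = 267 kN·m/kg
  PEEK: M = 78.5 kN·m/kg
  epoxy: M = 38.6 kN·m/kg
  low-carbon steel: M = 34.4 kN·m/kg
Silicon nitride has the largest M.

silicon nitride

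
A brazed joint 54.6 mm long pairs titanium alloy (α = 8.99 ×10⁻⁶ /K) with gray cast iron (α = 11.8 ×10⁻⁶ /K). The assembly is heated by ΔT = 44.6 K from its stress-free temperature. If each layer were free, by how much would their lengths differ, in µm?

6.84 µm

Δα = |8.99 − 11.8|×10⁻⁶/K = 2.81×10⁻⁶/K.
ΔL_mismatch = Δα·L·ΔT = 2.81×10⁻⁶ × 54.6 mm × 44.6 K = 6.84 µm.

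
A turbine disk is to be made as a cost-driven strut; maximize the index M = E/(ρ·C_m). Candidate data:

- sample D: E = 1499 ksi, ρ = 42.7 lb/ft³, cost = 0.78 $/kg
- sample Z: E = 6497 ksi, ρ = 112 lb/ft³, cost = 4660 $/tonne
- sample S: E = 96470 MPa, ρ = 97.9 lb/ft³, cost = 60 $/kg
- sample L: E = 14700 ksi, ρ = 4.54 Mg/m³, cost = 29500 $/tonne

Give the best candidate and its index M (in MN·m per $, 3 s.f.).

After converting to SI:
  sample D: E = 10.34 GPa, ρ = 684.0 kg/m³, cost = 0.7800 $/kg
  sample Z: E = 44.80 GPa, ρ = 1794 kg/m³, cost = 4.660 $/kg
  sample S: E = 96.47 GPa, ρ = 1568 kg/m³, cost = 60.00 $/kg
  sample L: E = 101.4 GPa, ρ = 4540 kg/m³, cost = 29.50 $/kg
  sample D: M = 19.4 MN·m per $
  sample Z: M = 5.36 MN·m per $
  sample S: M = 1.03 MN·m per $
  sample L: M = 0.757 MN·m per $
Highest index: sample D.

sample D, M = 19.4 MN·m per $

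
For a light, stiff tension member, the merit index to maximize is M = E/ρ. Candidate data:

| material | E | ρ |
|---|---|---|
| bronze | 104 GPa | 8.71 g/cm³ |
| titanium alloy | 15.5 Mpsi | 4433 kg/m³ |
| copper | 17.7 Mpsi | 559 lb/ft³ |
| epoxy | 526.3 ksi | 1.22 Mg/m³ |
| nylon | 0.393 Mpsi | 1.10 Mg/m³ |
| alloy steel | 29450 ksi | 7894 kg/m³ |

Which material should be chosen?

alloy steel

After converting to SI:
  bronze: E = 104.0 GPa, ρ = 8710 kg/m³
  titanium alloy: E = 106.9 GPa, ρ = 4433 kg/m³
  copper: E = 122.0 GPa, ρ = 8954 kg/m³
  epoxy: E = 3.629 GPa, ρ = 1220 kg/m³
  nylon: E = 2.710 GPa, ρ = 1100 kg/m³
  alloy steel: E = 203.1 GPa, ρ = 7894 kg/m³
  alloy steel: M = 25.7 MN·m/kg
  titanium alloy: M = 24.1 MN·m/kg
  copper: M = 13.6 MN·m/kg
  bronze: M = 11.9 MN·m/kg
  epoxy: M = 2.97 MN·m/kg
  nylon: M = 2.46 MN·m/kg
Alloy steel ranks first.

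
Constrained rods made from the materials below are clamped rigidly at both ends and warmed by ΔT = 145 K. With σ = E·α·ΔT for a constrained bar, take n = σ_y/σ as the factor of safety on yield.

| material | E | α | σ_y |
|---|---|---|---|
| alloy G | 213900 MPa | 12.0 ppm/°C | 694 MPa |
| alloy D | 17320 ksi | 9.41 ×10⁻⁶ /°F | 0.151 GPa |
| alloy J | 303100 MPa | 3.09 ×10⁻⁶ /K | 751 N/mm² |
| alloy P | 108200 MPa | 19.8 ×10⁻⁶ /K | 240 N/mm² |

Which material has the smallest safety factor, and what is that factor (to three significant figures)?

alloy D, n = 0.515

Converting E to GPa, α to ×10⁻⁶/K, σ_y to MPa, then σ and n for each:
  alloy G: E = 213.9, α = 12.0, σ_y = 694.0 → σ = 372 MPa, n = 1.86
  alloy D: E = 119.4, α = 16.9, σ_y = 151.0 → σ = 293 MPa, n = 0.515
  alloy J: E = 303.1, α = 3.09, σ_y = 751.0 → σ = 136 MPa, n = 5.53
  alloy P: E = 108.2, α = 19.8, σ_y = 240.0 → σ = 311 MPa, n = 0.773
Smallest n: alloy D with n = 0.515.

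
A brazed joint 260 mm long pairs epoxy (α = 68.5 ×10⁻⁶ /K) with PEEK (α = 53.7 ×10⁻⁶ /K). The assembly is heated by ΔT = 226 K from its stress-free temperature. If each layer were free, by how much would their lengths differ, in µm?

Δα = |68.5 − 53.7|×10⁻⁶/K = 14.8×10⁻⁶/K.
ΔL_mismatch = Δα·L·ΔT = 14.8×10⁻⁶ × 260.0 mm × 226.0 K = 870 µm.

870 µm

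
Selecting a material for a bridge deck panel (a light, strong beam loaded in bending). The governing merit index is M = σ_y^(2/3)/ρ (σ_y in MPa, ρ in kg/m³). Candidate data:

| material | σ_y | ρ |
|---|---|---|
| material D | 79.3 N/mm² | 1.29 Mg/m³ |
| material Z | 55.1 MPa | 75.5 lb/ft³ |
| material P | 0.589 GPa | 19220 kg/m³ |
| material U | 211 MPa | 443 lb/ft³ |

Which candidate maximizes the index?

After converting to SI:
  material D: σ_y = 79.30 MPa, ρ = 1290 kg/m³
  material Z: σ_y = 55.10 MPa, ρ = 1209 kg/m³
  material P: σ_y = 589.0 MPa, ρ = 19220 kg/m³
  material U: σ_y = 211.0 MPa, ρ = 7096 kg/m³
  material D: M = 14.3×10⁻³
  material Z: M = 12.0×10⁻³
  material U: M = 4.99×10⁻³
  material P: M = 3.66×10⁻³
Material D ranks first.

material D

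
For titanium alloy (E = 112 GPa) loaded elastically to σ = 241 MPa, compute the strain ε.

ε = σ/E = 241 / 112000 = 2.15×10⁻³.

2.15×10⁻³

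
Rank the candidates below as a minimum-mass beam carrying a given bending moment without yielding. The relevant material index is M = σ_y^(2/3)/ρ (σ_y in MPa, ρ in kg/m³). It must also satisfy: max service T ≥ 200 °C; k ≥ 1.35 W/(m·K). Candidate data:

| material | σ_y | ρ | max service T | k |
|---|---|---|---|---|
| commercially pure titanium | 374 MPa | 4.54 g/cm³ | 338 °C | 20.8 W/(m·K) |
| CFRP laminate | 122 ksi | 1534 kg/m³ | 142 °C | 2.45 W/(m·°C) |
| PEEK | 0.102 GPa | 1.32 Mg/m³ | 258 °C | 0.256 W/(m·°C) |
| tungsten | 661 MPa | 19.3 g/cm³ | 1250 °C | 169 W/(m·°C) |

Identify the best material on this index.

commercially pure titanium

Screen on constraints: max service T ≥ 200 °C; k ≥ 1.35 W/(m·K). Survivors: commercially pure titanium, tungsten.
In SI units:
  commercially pure titanium: σ_y = 374.0 MPa, ρ = 4540 kg/m³
  tungsten: σ_y = 661.0 MPa, ρ = 19300 kg/m³
  commercially pure titanium: M = 11.4×10⁻³
  tungsten: M = 3.93×10⁻³
Commercially pure titanium has the largest M.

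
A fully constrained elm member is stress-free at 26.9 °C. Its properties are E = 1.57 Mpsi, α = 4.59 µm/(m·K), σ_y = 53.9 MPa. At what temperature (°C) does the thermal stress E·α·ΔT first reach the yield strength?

1110 °C

E = 1.57 Mpsi = 10.82 GPa.
E·α·ΔT = 53.90 MPa ⇒ ΔT = 53.90 / (10.82×10³ × 4.59×10⁻⁶) = 1085 K.
T = 26.9 + 1085 = 1112 °C.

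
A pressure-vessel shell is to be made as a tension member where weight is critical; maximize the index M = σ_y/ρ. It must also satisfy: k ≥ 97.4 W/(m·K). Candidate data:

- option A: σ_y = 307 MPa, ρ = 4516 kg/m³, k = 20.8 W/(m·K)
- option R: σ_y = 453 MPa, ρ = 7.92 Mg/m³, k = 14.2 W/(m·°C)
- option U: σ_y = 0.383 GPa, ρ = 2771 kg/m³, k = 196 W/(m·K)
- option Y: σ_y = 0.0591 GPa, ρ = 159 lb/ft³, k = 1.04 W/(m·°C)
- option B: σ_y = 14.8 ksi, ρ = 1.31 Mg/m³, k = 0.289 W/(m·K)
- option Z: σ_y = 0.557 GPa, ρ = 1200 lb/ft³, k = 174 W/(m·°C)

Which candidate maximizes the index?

Screen on constraints: k ≥ 97.4 W/(m·K). Survivors: option U, option Z.
After converting to SI:
  option U: σ_y = 383.0 MPa, ρ = 2771 kg/m³
  option Z: σ_y = 557.0 MPa, ρ = 19220 kg/m³
  option U: M = 138 kN·m/kg
  option Z: M = 29.0 kN·m/kg
Option U ranks first.

option U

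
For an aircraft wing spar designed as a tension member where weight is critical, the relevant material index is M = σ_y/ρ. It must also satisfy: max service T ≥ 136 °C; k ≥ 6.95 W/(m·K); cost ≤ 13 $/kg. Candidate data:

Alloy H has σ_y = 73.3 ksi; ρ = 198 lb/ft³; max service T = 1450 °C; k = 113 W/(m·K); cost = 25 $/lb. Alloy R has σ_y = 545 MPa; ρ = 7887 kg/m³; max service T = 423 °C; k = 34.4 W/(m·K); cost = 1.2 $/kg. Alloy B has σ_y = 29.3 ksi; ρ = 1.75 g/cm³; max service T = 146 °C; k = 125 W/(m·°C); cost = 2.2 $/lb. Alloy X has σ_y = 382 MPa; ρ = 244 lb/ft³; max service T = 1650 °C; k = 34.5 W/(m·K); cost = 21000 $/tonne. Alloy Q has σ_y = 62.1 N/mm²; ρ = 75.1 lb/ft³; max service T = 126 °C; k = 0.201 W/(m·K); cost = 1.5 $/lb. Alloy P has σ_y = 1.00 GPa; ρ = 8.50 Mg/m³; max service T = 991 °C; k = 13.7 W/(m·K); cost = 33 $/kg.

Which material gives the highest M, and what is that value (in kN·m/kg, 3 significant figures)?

Screen on constraints: max service T ≥ 136 °C; k ≥ 6.95 W/(m·K); cost ≤ 13 $/kg. Survivors: alloy R, alloy B.
After converting to SI:
  alloy R: σ_y = 545.0 MPa, ρ = 7887 kg/m³
  alloy B: σ_y = 202.0 MPa, ρ = 1750 kg/m³
  alloy B: M = 115 kN·m/kg
  alloy R: M = 69.1 kN·m/kg
Highest index: alloy B.

alloy B, M = 115 kN·m/kg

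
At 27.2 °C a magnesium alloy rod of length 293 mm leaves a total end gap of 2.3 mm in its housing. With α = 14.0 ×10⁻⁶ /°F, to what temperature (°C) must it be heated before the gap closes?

339 °C

α = 14.0×10⁻⁶/°F × 9/5 = 25.2×10⁻⁶/K.
α·L₀·ΔT = 2.3 mm ⇒ ΔT = 2.3 / (25.2×10⁻⁶ × 293.0) = 311.5 K.
T = 27.2 + 311.5 = 338.7 °C.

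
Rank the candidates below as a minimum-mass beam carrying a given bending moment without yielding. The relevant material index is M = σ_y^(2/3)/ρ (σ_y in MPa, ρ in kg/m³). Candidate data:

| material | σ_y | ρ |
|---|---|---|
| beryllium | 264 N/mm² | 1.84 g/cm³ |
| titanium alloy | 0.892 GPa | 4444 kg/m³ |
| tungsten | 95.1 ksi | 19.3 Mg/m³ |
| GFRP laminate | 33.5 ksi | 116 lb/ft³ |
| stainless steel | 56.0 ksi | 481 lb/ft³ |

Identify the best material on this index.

Convert each candidate to consistent units, then evaluate M:
  beryllium: σ_y = 264.0 MPa, ρ = 1840 kg/m³
  titanium alloy: σ_y = 892.0 MPa, ρ = 4444 kg/m³
  tungsten: σ_y = 655.7 MPa, ρ = 19300 kg/m³
  GFRP laminate: σ_y = 231.0 MPa, ρ = 1858 kg/m³
  stainless steel: σ_y = 386.1 MPa, ρ = 7705 kg/m³
  beryllium: M = 22.4×10⁻³
  titanium alloy: M = 20.9×10⁻³
  GFRP laminate: M = 20.3×10⁻³
  stainless steel: M = 6.88×10⁻³
  tungsten: M = 3.91×10⁻³
Highest index: beryllium.

beryllium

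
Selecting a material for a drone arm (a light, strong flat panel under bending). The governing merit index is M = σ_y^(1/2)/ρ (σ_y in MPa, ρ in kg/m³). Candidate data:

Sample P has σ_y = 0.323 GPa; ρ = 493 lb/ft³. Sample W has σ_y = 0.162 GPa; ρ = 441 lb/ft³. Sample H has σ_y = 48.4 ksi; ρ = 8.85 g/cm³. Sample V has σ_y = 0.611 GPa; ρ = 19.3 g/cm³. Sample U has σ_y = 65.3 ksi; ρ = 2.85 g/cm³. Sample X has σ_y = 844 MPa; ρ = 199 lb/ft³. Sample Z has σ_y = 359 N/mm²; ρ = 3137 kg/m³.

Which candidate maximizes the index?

sample X

Normalizing units and computing the index:
  sample P: σ_y = 323.0 MPa, ρ = 7897 kg/m³
  sample W: σ_y = 162.0 MPa, ρ = 7064 kg/m³
  sample H: σ_y = 333.7 MPa, ρ = 8850 kg/m³
  sample V: σ_y = 611.0 MPa, ρ = 19300 kg/m³
  sample U: σ_y = 450.2 MPa, ρ = 2850 kg/m³
  sample X: σ_y = 844.0 MPa, ρ = 3188 kg/m³
  sample Z: σ_y = 359.0 MPa, ρ = 3137 kg/m³
  sample X: M = 9.11×10⁻³
  sample U: M = 7.45×10⁻³
  sample Z: M = 6.04×10⁻³
  sample P: M = 2.28×10⁻³
  sample H: M = 2.06×10⁻³
  sample W: M = 1.80×10⁻³
  sample V: M = 1.28×10⁻³
The maximum is for sample X.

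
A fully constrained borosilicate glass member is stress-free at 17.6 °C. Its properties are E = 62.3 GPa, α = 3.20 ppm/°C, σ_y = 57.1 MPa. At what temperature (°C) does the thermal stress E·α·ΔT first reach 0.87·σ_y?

267 °C

E·α·ΔT = 49.68 MPa ⇒ ΔT = 49.68 / (62.30×10³ × 3.20×10⁻⁶) = 249.2 K.
T = 17.6 + 249.2 = 266.8 °C.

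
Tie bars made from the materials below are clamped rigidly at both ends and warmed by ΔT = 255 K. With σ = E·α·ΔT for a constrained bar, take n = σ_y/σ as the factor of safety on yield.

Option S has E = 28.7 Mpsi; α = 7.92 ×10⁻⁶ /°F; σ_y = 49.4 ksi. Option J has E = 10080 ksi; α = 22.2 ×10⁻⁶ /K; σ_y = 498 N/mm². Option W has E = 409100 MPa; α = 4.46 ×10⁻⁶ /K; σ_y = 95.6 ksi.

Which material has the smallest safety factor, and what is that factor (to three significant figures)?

option S, n = 0.473

In consistent units (E in GPa, α in ×10⁻⁶/K, σ_y in MPa):
  option S: E = 197.9, α = 14.3, σ_y = 340.6 → σ = 719 MPa, n = 0.473
  option J: E = 69.50, α = 22.2, σ_y = 498.0 → σ = 393 MPa, n = 1.27
  option W: E = 409.1, α = 4.46, σ_y = 659.1 → σ = 465 MPa, n = 1.42
Option S has the lowest safety factor, n = 0.473.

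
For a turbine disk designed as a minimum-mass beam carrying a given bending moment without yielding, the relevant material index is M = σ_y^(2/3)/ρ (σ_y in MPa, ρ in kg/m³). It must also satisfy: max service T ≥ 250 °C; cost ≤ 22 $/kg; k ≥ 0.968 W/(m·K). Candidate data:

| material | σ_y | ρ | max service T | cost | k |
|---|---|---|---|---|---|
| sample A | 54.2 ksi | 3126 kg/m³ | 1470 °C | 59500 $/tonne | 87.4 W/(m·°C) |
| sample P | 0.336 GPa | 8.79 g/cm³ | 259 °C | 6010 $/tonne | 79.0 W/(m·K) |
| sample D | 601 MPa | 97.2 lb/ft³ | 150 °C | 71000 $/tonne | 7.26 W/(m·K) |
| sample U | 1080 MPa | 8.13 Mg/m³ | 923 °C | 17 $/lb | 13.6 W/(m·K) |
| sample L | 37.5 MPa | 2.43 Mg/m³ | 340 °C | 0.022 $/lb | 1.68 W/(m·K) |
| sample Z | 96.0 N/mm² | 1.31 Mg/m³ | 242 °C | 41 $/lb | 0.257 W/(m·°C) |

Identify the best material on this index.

Screen on constraints: max service T ≥ 250 °C; cost ≤ 22 $/kg; k ≥ 0.968 W/(m·K). Survivors: sample P, sample L.
After converting to SI:
  sample P: σ_y = 336.0 MPa, ρ = 8790 kg/m³
  sample L: σ_y = 37.50 MPa, ρ = 2430 kg/m³
  sample P: M = 5.50×10⁻³
  sample L: M = 4.61×10⁻³
Sample P has the largest M.

sample P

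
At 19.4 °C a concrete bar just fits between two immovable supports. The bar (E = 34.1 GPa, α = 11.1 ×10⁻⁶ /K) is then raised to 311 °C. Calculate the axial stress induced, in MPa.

110 MPa

ΔT = 291.6 K. Constrained thermal stress σ = E·α·ΔT = 34.10×10³ MPa × 11.1×10⁻⁶ × 291.6 = 110 MPa (compressive).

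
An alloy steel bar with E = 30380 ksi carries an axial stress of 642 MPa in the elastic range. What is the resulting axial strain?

E = 30380 ksi = 209.5 GPa = 209500 MPa.
ε = σ/E = 642 / 209500 = 3.06×10⁻³.

3.06×10⁻³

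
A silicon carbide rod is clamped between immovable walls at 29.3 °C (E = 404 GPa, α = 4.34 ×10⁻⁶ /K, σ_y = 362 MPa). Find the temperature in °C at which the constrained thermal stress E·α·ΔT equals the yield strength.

236 °C

E·α·ΔT = 362.0 MPa ⇒ ΔT = 362.0 / (404.0×10³ × 4.34×10⁻⁶) = 206.5 K.
T = 29.3 + 206.5 = 235.8 °C.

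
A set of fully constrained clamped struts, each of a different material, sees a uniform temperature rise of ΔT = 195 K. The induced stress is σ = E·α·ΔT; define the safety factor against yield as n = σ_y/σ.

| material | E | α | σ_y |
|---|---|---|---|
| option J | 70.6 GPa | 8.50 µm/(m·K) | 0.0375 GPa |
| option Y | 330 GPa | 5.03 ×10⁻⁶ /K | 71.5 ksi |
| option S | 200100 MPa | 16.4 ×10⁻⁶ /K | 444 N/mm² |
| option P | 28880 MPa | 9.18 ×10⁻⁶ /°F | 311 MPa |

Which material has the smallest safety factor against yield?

Per material, after unit conversion:
  option J: E = 70.60, α = 8.50, σ_y = 37.50 → σ = 117 MPa, n = 0.320
  option Y: E = 330.0, α = 5.03, σ_y = 493.0 → σ = 324 MPa, n = 1.52
  option S: E = 200.1, α = 16.4, σ_y = 444.0 → σ = 640 MPa, n = 0.694
  option P: E = 28.88, α = 16.5, σ_y = 311.0 → σ = 93.1 MPa, n = 3.34
Option J has the lowest safety factor, n = 0.320.

option J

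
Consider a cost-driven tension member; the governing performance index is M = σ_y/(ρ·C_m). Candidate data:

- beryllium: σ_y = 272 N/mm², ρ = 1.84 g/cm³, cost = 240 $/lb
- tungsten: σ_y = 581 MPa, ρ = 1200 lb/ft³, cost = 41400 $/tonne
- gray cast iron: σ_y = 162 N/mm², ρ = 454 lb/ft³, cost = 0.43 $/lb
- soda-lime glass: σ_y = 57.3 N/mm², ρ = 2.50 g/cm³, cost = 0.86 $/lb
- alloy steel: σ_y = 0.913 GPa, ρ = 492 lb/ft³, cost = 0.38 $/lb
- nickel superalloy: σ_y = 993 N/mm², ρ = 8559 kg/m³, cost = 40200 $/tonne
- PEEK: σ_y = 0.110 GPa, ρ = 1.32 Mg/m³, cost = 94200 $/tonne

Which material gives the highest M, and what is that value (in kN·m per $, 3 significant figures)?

alloy steel, M = 138 kN·m per $

Normalizing units and computing the index:
  beryllium: σ_y = 272.0 MPa, ρ = 1840 kg/m³, cost = 529.1 $/kg
  tungsten: σ_y = 581.0 MPa, ρ = 19220 kg/m³, cost = 41.40 $/kg
  gray cast iron: σ_y = 162.0 MPa, ρ = 7272 kg/m³, cost = 0.9480 $/kg
  soda-lime glass: σ_y = 57.30 MPa, ρ = 2500 kg/m³, cost = 1.896 $/kg
  alloy steel: σ_y = 913.0 MPa, ρ = 7881 kg/m³, cost = 0.8377 $/kg
  nickel superalloy: σ_y = 993.0 MPa, ρ = 8559 kg/m³, cost = 40.20 $/kg
  PEEK: σ_y = 110.0 MPa, ρ = 1320 kg/m³, cost = 94.20 $/kg
  alloy steel: M = 138 kN·m per $
  gray cast iron: M = 23.5 kN·m per $
  soda-lime glass: M = 12.1 kN·m per $
  nickel superalloy: M = 2.89 kN·m per $
  PEEK: M = 0.885 kN·m per $
  tungsten: M = 0.730 kN·m per $
  beryllium: M = 0.279 kN·m per $
Highest index: alloy steel.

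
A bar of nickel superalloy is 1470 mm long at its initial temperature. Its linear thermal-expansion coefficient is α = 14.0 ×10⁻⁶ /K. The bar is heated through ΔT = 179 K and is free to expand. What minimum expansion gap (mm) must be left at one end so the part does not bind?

ΔL = α·L₀·ΔT = 14.0×10⁻⁶ × 1470 mm × 179.0 K = 3.68 mm.

3.68 mm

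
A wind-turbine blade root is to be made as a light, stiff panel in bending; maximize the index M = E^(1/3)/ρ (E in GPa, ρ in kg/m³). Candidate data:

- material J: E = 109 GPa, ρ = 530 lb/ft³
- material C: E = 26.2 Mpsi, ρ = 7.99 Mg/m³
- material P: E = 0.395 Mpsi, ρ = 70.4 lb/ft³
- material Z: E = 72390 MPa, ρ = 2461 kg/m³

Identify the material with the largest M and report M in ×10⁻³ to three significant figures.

material Z, M = 1.69×10⁻³

In SI units:
  material J: E = 109.0 GPa, ρ = 8490 kg/m³
  material C: E = 180.6 GPa, ρ = 7990 kg/m³
  material P: E = 2.723 GPa, ρ = 1128 kg/m³
  material Z: E = 72.39 GPa, ρ = 2461 kg/m³
  material Z: M = 1.69×10⁻³
  material P: M = 1.24×10⁻³
  material C: M = 0.708×10⁻³
  material J: M = 0.563×10⁻³
Highest index: material Z.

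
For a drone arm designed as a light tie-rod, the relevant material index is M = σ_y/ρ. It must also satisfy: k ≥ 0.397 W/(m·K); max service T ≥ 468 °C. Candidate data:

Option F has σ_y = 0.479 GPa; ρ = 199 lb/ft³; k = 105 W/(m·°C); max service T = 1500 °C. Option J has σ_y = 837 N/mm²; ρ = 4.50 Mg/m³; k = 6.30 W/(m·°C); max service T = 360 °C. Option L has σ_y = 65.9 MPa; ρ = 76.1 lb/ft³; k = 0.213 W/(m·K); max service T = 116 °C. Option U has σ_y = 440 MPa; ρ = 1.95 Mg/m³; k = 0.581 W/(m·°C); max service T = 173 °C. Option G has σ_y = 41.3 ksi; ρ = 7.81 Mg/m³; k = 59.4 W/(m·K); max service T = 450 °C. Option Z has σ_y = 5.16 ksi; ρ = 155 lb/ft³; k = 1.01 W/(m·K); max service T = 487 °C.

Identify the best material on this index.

option F

Screen on constraints: k ≥ 0.397 W/(m·K); max service T ≥ 468 °C. Survivors: option F, option Z.
In SI units:
  option F: σ_y = 479.0 MPa, ρ = 3188 kg/m³
  option Z: σ_y = 35.58 MPa, ρ = 2483 kg/m³
  option F: M = 150 kN·m/kg
  option Z: M = 14.3 kN·m/kg
Option F ranks first.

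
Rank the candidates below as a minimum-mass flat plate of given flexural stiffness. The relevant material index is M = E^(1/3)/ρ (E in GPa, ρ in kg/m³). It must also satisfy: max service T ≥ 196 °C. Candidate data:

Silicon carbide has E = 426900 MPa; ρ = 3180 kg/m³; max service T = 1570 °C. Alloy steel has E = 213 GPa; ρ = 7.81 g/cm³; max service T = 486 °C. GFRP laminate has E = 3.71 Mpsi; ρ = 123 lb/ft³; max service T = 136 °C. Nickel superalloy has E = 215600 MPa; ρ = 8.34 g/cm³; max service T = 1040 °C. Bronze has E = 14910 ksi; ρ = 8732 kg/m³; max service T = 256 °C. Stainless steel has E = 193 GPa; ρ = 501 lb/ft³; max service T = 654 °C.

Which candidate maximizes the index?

silicon carbide

Screen on constraints: max service T ≥ 196 °C. Survivors: silicon carbide, alloy steel, nickel superalloy, bronze, stainless steel.
After converting to SI:
  silicon carbide: E = 426.9 GPa, ρ = 3180 kg/m³
  alloy steel: E = 213.0 GPa, ρ = 7810 kg/m³
  nickel superalloy: E = 215.6 GPa, ρ = 8340 kg/m³
  bronze: E = 102.8 GPa, ρ = 8732 kg/m³
  stainless steel: E = 193.0 GPa, ρ = 8025 kg/m³
  silicon carbide: M = 2.37×10⁻³
  alloy steel: M = 0.765×10⁻³
  stainless steel: M = 0.720×10⁻³
  nickel superalloy: M = 0.719×10⁻³
  bronze: M = 0.536×10⁻³
The maximum is for silicon carbide.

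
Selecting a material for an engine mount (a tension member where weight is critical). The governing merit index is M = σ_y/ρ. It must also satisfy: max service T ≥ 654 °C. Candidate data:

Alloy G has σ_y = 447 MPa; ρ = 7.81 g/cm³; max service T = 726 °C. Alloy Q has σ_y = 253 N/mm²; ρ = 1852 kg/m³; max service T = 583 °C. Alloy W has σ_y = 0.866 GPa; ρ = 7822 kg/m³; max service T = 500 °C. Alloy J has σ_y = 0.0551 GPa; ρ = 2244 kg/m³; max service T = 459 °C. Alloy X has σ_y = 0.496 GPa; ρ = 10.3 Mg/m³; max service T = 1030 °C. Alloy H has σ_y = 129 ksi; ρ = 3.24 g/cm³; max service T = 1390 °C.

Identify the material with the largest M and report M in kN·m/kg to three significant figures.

alloy H, M = 275 kN·m/kg

Screen on constraints: max service T ≥ 654 °C. Survivors: alloy G, alloy X, alloy H.
In SI units:
  alloy G: σ_y = 447.0 MPa, ρ = 7810 kg/m³
  alloy X: σ_y = 496.0 MPa, ρ = 10300 kg/m³
  alloy H: σ_y = 889.4 MPa, ρ = 3240 kg/m³
  alloy H: M = 275 kN·m/kg
  alloy G: M = 57.2 kN·m/kg
  alloy X: M = 48.2 kN·m/kg
Alloy H has the largest M.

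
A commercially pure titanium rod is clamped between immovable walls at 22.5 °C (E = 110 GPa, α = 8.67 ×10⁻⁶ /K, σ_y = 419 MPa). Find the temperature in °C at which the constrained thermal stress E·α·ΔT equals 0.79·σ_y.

E·α·ΔT = 331.0 MPa ⇒ ΔT = 331.0 / (110.0×10³ × 8.67×10⁻⁶) = 347.1 K.
T = 22.5 + 347.1 = 369.6 °C.

370 °C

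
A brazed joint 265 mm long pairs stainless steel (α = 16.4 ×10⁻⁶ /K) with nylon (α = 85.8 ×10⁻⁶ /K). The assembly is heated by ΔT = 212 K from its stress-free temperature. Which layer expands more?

α(stainless steel) = 16.4×10⁻⁶/K vs α(nylon) = 85.8×10⁻⁶/K.
Higher α expands more for the same ΔT: nylon.

nylon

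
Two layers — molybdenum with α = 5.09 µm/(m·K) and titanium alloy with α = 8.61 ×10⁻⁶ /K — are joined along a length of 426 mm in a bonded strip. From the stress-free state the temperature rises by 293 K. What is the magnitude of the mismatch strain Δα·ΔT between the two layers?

1.03×10⁻³

Δα = |5.09 − 8.61|×10⁻⁶/K = 3.52×10⁻⁶/K.
Mismatch strain = Δα·ΔT = 3.52×10⁻⁶ × 293.0 = 1.03×10⁻³.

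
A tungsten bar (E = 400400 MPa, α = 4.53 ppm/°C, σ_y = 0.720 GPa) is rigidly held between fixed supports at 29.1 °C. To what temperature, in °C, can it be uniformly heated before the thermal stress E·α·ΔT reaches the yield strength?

426 °C

E = 400400 MPa = 400.4 GPa.
σ_y = 0.720 GPa = 720.0 MPa.
E·α·ΔT = 720.0 MPa ⇒ ΔT = 720.0 / (400.4×10³ × 4.53×10⁻⁶) = 397.0 K.
T = 29.1 + 397.0 = 426.1 °C.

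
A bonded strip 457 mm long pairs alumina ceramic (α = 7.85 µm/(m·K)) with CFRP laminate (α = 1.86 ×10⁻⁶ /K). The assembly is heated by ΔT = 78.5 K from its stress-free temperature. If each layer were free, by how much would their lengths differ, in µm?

Δα = |7.85 − 1.86|×10⁻⁶/K = 5.99×10⁻⁶/K.
ΔL_mismatch = Δα·L·ΔT = 5.99×10⁻⁶ × 457.0 mm × 78.5 K = 215 µm.

215 µm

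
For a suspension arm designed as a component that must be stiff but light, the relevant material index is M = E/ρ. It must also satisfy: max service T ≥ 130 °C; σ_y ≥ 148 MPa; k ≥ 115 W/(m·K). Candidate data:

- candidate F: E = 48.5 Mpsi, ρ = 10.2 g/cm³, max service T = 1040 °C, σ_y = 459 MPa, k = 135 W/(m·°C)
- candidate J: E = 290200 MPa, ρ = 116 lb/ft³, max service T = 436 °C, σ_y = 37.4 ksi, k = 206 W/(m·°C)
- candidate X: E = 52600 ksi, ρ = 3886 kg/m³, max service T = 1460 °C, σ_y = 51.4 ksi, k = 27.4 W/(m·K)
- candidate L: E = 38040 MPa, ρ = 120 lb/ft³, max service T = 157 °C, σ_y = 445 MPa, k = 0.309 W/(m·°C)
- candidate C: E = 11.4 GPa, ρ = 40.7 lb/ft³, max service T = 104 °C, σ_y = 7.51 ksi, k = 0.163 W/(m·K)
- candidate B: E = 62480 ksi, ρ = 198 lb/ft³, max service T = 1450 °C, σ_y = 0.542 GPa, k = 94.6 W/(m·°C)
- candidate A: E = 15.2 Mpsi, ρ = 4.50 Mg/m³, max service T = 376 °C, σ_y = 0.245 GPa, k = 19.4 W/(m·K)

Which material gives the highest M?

candidate J

Screen on constraints: max service T ≥ 130 °C; σ_y ≥ 148 MPa; k ≥ 115 W/(m·K). Survivors: candidate F, candidate J.
Convert each candidate to consistent units, then evaluate M:
  candidate F: E = 334.4 GPa, ρ = 10200 kg/m³
  candidate J: E = 290.2 GPa, ρ = 1858 kg/m³
  candidate J: M = 156 MN·m/kg
  candidate F: M = 32.8 MN·m/kg
The maximum is for candidate J.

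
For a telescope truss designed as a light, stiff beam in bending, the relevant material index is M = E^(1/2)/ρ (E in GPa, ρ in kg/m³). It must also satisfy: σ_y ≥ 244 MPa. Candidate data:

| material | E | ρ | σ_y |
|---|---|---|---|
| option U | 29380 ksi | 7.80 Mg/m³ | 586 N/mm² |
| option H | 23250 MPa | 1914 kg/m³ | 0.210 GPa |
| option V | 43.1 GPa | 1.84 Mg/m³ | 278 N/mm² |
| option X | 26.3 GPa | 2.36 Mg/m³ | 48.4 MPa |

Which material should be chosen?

option V

Screen on constraints: σ_y ≥ 244 MPa. Survivors: option U, option V.
Normalizing units and computing the index:
  option U: E = 202.6 GPa, ρ = 7800 kg/m³
  option V: E = 43.10 GPa, ρ = 1840 kg/m³
  option V: M = 3.57×10⁻³
  option U: M = 1.82×10⁻³
Option V ranks first.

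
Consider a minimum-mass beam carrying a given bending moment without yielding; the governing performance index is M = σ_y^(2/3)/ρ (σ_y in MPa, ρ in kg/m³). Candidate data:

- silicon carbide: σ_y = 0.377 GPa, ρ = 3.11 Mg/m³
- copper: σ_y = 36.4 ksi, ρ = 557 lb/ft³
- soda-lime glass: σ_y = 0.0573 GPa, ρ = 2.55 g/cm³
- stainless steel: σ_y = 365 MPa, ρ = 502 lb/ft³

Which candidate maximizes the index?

silicon carbide

Convert each candidate to consistent units, then evaluate M:
  silicon carbide: σ_y = 377.0 MPa, ρ = 3110 kg/m³
  copper: σ_y = 251.0 MPa, ρ = 8922 kg/m³
  soda-lime glass: σ_y = 57.30 MPa, ρ = 2550 kg/m³
  stainless steel: σ_y = 365.0 MPa, ρ = 8041 kg/m³
  silicon carbide: M = 16.8×10⁻³
  stainless steel: M = 6.35×10⁻³
  soda-lime glass: M = 5.83×10⁻³
  copper: M = 4.46×10⁻³
Silicon carbide ranks first.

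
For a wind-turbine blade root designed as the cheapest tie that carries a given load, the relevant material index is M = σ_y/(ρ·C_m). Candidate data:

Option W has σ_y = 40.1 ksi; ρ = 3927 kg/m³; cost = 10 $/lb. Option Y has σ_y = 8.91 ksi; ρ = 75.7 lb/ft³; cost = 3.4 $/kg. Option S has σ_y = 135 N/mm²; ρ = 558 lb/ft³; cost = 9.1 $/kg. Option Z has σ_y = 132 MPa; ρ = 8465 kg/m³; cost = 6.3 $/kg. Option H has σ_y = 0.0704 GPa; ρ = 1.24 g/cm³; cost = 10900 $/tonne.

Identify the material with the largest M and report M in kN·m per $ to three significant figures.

In SI units:
  option W: σ_y = 276.5 MPa, ρ = 3927 kg/m³, cost = 22.05 $/kg
  option Y: σ_y = 61.43 MPa, ρ = 1213 kg/m³, cost = 3.400 $/kg
  option S: σ_y = 135.0 MPa, ρ = 8938 kg/m³, cost = 9.100 $/kg
  option Z: σ_y = 132.0 MPa, ρ = 8465 kg/m³, cost = 6.300 $/kg
  option H: σ_y = 70.40 MPa, ρ = 1240 kg/m³, cost = 10.90 $/kg
  option Y: M = 14.9 kN·m per $
  option H: M = 5.21 kN·m per $
  option W: M = 3.19 kN·m per $
  option Z: M = 2.48 kN·m per $
  option S: M = 1.66 kN·m per $
Highest index: option Y.

option Y, M = 14.9 kN·m per $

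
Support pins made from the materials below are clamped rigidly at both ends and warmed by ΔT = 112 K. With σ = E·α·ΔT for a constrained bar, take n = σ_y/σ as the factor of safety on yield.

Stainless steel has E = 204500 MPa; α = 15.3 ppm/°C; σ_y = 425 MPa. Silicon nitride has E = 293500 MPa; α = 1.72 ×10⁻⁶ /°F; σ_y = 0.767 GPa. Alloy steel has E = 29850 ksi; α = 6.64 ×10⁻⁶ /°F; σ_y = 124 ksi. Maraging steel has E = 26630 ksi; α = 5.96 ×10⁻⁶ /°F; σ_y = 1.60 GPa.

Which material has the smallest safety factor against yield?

stainless steel

Per material, after unit conversion:
  stainless steel: E = 204.5, α = 15.3, σ_y = 425.0 → σ = 350 MPa, n = 1.21
  silicon nitride: E = 293.5, α = 3.10, σ_y = 767.0 → σ = 102 MPa, n = 7.54
  alloy steel: E = 205.8, α = 12.0, σ_y = 855.0 → σ = 276 MPa, n = 3.10
  maraging steel: E = 183.6, α = 10.7, σ_y = 1600 → σ = 221 MPa, n = 7.25
The minimum is stainless steel at n = 1.21.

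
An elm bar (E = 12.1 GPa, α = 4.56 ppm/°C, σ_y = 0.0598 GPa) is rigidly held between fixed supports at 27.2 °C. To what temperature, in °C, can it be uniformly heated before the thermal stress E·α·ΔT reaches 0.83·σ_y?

σ_y = 0.0598 GPa = 59.80 MPa.
E·α·ΔT = 49.63 MPa ⇒ ΔT = 49.63 / (12.10×10³ × 4.56×10⁻⁶) = 899.6 K.
T = 27.2 + 899.6 = 926.8 °C.

927 °C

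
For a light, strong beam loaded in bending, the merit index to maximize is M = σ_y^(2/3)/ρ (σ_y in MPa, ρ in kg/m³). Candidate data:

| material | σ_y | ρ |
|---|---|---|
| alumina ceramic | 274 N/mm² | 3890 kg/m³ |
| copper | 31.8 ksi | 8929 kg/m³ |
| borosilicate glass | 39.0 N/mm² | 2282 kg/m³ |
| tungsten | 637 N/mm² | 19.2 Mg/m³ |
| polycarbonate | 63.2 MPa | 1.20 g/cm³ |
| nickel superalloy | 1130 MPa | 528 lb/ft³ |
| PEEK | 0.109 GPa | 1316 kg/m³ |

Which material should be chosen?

After converting to SI:
  alumina ceramic: σ_y = 274.0 MPa, ρ = 3890 kg/m³
  copper: σ_y = 219.3 MPa, ρ = 8929 kg/m³
  borosilicate glass: σ_y = 39.00 MPa, ρ = 2282 kg/m³
  tungsten: σ_y = 637.0 MPa, ρ = 19200 kg/m³
  polycarbonate: σ_y = 63.20 MPa, ρ = 1200 kg/m³
  nickel superalloy: σ_y = 1130 MPa, ρ = 8458 kg/m³
  PEEK: σ_y = 109.0 MPa, ρ = 1316 kg/m³
  PEEK: M = 17.3×10⁻³
  polycarbonate: M = 13.2×10⁻³
  nickel superalloy: M = 12.8×10⁻³
  alumina ceramic: M = 10.8×10⁻³
  borosilicate glass: M = 5.04×10⁻³
  copper: M = 4.07×10⁻³
  tungsten: M = 3.86×10⁻³
The maximum is for PEEK.

PEEK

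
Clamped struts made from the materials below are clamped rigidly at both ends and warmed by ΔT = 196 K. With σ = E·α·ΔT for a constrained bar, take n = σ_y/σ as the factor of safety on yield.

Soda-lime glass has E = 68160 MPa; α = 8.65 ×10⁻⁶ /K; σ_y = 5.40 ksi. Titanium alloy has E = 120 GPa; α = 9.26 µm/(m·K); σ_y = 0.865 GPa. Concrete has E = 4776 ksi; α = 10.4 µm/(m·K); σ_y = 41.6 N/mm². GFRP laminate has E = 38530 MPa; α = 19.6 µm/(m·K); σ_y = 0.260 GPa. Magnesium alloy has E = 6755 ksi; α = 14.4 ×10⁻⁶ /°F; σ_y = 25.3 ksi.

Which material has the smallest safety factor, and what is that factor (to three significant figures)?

Converting E to GPa, α to ×10⁻⁶/K, σ_y to MPa, then σ and n for each:
  soda-lime glass: E = 68.16, α = 8.65, σ_y = 37.23 → σ = 116 MPa, n = 0.322
  titanium alloy: E = 120.0, α = 9.26, σ_y = 865.0 → σ = 218 MPa, n = 3.97
  concrete: E = 32.93, α = 10.4, σ_y = 41.60 → σ = 67.1 MPa, n = 0.620
  GFRP laminate: E = 38.53, α = 19.6, σ_y = 260.0 → σ = 148 MPa, n = 1.76
  magnesium alloy: E = 46.57, α = 25.9, σ_y = 174.4 → σ = 237 MPa, n = 0.737
Smallest n: soda-lime glass with n = 0.322.

soda-lime glass, n = 0.322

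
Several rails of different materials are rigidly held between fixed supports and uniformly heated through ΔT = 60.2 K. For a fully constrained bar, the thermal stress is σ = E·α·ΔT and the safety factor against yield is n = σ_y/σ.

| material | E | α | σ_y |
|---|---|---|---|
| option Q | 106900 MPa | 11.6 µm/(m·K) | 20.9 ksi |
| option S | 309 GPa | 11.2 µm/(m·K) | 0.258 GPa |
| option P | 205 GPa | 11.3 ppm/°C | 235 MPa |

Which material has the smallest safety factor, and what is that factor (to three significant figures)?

option S, n = 1.24

Per material, after unit conversion:
  option Q: E = 106.9, α = 11.6, σ_y = 144.1 → σ = 74.7 MPa, n = 1.93
  option S: E = 309.0, α = 11.2, σ_y = 258.0 → σ = 208 MPa, n = 1.24
  option P: E = 205.0, α = 11.3, σ_y = 235.0 → σ = 139 MPa, n = 1.69
Option S has the lowest safety factor, n = 1.24.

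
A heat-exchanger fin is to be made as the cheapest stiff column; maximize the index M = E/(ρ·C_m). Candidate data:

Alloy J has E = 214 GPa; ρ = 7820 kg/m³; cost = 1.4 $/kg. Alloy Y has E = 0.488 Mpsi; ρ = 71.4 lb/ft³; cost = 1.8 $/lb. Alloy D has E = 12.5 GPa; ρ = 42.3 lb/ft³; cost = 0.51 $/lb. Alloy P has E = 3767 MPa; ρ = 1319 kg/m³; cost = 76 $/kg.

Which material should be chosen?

After converting to SI:
  alloy J: E = 214.0 GPa, ρ = 7820 kg/m³, cost = 1.400 $/kg
  alloy Y: E = 3.365 GPa, ρ = 1144 kg/m³, cost = 3.968 $/kg
  alloy D: E = 12.50 GPa, ρ = 677.6 kg/m³, cost = 1.124 $/kg
  alloy P: E = 3.767 GPa, ρ = 1319 kg/m³, cost = 76.00 $/kg
  alloy J: M = 19.5 MN·m per $
  alloy D: M = 16.4 MN·m per $
  alloy Y: M = 0.741 MN·m per $
  alloy P: M = 0.0376 MN·m per $
Highest index: alloy J.

alloy J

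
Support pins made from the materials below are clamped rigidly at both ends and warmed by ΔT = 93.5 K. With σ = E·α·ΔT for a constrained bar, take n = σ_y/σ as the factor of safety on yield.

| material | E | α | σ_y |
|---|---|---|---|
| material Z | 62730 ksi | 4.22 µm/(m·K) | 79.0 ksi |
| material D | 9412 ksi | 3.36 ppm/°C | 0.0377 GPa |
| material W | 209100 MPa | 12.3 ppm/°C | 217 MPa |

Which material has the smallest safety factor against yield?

material W

In consistent units (E in GPa, α in ×10⁻⁶/K, σ_y in MPa):
  material Z: E = 432.5, α = 4.22, σ_y = 544.7 → σ = 171 MPa, n = 3.19
  material D: E = 64.89, α = 3.36, σ_y = 37.70 → σ = 20.4 MPa, n = 1.85
  material W: E = 209.1, α = 12.3, σ_y = 217.0 → σ = 240 MPa, n = 0.902
Material W has the lowest safety factor, n = 0.902.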